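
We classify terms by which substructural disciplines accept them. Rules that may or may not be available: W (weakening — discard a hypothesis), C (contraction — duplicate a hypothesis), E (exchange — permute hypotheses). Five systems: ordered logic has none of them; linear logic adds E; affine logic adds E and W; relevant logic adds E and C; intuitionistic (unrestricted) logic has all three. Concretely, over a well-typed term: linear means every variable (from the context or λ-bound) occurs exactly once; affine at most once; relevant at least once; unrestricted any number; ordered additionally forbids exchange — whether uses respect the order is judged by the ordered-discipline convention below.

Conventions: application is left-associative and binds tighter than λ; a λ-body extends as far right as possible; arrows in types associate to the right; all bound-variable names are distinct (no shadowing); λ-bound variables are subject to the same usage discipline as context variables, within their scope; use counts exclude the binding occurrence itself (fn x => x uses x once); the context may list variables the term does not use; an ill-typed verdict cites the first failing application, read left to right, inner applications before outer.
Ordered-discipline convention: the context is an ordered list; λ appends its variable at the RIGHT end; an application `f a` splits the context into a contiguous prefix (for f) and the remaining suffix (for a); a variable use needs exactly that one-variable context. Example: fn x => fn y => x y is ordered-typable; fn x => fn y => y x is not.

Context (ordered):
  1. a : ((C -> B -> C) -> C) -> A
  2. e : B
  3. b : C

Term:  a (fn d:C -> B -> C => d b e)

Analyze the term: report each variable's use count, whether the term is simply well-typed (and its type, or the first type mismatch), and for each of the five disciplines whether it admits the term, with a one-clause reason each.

counts: a ×1, e ×1, b ×1, d [bound] ×1
uses in reading order: a, d, b, e
typing: the term checks, with type A
ordered ✗ (no contiguous prefix/suffix split fits a, d, b, e)
linear ✓ (each of a, e, b, d used exactly once)
affine ✓ (a, e, b, d: no repeats, contraction unneeded)
relevant ✓ (every one of a, e, b, d appears)
unrestricted ✓ (well-typed at A; no restrictions here)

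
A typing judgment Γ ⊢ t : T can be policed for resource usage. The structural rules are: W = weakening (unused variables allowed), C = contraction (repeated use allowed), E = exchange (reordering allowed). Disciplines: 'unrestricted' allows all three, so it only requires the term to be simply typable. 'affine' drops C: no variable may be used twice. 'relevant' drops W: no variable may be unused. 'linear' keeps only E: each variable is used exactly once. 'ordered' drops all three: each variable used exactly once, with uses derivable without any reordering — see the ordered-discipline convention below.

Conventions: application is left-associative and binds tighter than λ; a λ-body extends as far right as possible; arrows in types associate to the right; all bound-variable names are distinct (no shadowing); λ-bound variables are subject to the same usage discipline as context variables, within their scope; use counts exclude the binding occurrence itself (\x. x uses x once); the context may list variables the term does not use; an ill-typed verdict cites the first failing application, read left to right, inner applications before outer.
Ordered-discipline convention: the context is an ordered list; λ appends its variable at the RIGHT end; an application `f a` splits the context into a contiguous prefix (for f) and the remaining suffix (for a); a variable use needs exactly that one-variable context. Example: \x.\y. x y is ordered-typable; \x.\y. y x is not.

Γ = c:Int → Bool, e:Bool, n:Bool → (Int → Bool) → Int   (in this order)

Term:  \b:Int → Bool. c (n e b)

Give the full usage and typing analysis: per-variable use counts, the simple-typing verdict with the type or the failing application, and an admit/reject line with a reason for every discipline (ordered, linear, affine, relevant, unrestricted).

usage: c=1; e=1; n=1; b (λ-bound)=1
uses in reading order: c, n, e, b
typing: well-typed at (Int → Bool) → Bool
ordered ✗ (use order c, n, e, b needs exchange)
linear ✓ (exactly-once usage across c, e, n, b)
affine ✓ (at most one use each (c, e, n, b))
relevant ✓ (c, e, n, b: all used, weakening unneeded)
unrestricted ✓ (simply typable at (Int → Bool) → Bool; W, C, E all held)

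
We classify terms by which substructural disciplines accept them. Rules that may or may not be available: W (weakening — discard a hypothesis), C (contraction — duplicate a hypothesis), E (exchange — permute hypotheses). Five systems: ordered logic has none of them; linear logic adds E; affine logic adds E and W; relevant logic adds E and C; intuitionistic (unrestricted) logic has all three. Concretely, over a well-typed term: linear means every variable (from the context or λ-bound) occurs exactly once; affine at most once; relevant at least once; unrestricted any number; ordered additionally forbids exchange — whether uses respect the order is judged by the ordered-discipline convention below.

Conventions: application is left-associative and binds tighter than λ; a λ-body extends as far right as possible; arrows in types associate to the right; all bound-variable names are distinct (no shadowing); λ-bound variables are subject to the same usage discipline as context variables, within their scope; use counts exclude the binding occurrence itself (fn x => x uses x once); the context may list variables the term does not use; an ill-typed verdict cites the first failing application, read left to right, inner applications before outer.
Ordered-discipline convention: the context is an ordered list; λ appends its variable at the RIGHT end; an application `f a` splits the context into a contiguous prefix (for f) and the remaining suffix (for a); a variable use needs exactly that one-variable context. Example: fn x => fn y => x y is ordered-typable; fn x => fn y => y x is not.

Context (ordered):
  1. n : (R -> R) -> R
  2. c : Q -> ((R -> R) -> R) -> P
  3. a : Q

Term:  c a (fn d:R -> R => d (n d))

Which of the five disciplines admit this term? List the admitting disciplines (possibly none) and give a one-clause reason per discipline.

admitting disciplines: relevant, unrestricted
counts: n: 1×, c: 1×, a: 1×, d (bound): 2×
uses in reading order: c, a, d, n, d
typing: ✓ — P
ordered: ✗, d ×2 used more than once (contraction)
linear: ✗, d ×2 used more than once (contraction)
affine: ✗, d ×2 used more than once (contraction)
relevant: ✓, at least one use each (n, c, a, d)
unrestricted: ✓, simply typable at P; W, C, E all held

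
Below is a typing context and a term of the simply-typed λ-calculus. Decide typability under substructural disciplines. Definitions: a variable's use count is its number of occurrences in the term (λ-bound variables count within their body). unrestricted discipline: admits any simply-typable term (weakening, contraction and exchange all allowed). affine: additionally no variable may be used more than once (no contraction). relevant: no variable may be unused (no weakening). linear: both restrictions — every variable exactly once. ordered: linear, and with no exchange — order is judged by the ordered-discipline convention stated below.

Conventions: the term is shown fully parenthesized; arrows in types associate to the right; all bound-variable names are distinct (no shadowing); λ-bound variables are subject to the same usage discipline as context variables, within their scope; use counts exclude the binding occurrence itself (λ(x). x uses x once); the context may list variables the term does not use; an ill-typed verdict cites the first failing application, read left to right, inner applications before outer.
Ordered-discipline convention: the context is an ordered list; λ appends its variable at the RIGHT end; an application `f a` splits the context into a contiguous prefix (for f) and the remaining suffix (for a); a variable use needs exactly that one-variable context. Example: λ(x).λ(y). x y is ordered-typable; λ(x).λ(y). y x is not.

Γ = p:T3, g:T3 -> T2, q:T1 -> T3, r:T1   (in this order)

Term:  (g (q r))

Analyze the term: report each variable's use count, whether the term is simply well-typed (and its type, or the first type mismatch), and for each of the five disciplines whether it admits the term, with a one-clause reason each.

counts: p: 0×, g: 1×, q: 1×, r: 1×
use order (left to right): g, q, r
typing: the term checks, with type T2
ordered: ✗, p never used (weakening)
linear: ✗, p never used (weakening)
affine: ✓, no duplicate uses among p, g, q, r
relevant: ✗, p never used (weakening)
unrestricted: ✓, simply typable at T2; W, C, E all held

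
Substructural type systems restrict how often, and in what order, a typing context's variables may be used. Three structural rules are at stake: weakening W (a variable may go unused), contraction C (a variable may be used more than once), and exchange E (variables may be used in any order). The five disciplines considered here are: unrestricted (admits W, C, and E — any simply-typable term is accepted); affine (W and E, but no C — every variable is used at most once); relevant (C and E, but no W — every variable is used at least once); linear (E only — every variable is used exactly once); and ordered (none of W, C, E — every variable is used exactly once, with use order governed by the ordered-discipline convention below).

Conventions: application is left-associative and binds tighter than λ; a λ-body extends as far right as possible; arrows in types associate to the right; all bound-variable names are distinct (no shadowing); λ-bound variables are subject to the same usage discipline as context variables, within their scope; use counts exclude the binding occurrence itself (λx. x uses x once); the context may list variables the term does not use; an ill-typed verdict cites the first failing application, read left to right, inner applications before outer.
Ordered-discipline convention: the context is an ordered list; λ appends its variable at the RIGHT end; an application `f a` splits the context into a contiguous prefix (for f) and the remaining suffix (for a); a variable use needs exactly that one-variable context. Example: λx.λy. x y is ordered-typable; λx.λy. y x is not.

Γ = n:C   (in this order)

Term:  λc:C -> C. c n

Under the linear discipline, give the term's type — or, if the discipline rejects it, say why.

term : (C -> C) -> C
counts: n ×1; c [bound] ×1
use order (left to right): c, n
typing: ✓ — (C -> C) -> C
summary: ordered ✗ · linear ✓ · affine ✓ · relevant ✓ · unrestricted ✓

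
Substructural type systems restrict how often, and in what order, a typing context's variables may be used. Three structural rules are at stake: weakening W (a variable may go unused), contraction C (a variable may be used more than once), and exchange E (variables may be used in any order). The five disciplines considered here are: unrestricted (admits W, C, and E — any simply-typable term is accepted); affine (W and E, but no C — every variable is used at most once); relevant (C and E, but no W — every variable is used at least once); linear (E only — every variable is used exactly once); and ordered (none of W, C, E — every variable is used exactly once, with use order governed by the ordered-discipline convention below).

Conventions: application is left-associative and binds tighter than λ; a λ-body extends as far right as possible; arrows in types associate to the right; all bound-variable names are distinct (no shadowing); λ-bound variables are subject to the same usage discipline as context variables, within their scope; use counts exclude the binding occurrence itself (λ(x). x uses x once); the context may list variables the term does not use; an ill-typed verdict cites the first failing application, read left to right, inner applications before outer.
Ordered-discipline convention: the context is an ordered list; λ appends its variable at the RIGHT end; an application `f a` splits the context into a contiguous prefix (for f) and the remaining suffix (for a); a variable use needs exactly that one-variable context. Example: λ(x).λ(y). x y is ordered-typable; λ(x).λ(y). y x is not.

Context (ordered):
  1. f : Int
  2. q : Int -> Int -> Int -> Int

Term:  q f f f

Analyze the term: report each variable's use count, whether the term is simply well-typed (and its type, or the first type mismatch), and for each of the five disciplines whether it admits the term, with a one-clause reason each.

usage: f: 3×, q: 1×
uses in reading order: q, f, f, f
typing: the term checks, with type Int
ordered: ✗, f ×3 used more than once (contraction)
linear: ✗, f ×3 used more than once (contraction)
affine: ✗, f ×3 used more than once (contraction)
relevant: ✓, at least one use each (f, q)
unrestricted: ✓, type-checks (Int) and nothing is barred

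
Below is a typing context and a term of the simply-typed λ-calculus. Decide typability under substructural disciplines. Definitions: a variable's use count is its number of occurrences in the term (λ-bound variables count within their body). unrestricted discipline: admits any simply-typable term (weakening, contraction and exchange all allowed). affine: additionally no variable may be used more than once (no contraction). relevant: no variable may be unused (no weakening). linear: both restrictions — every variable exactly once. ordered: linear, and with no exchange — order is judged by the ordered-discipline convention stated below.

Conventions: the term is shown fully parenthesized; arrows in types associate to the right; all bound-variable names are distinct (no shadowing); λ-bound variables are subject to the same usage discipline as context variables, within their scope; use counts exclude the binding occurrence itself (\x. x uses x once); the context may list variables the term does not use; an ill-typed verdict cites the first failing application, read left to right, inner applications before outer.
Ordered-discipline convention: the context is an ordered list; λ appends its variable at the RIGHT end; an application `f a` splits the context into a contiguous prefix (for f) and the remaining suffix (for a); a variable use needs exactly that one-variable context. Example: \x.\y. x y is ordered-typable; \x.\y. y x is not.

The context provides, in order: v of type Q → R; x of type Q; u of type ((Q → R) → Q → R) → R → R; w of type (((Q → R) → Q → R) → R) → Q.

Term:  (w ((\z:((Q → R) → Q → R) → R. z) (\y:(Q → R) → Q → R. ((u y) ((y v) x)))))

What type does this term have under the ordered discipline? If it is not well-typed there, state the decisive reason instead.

not well-typed under ordered — uses contraction: y ×2
usage: v ×1; x ×1; u ×1; w ×1; z [bound] ×1; y [bound] ×2
left-to-right use order: w, z, u, y, y, v, x
typing: well-typed — term : Q
across the five disciplines: ordered ✗; linear ✗; affine ✗; relevant ✓; unrestricted ✓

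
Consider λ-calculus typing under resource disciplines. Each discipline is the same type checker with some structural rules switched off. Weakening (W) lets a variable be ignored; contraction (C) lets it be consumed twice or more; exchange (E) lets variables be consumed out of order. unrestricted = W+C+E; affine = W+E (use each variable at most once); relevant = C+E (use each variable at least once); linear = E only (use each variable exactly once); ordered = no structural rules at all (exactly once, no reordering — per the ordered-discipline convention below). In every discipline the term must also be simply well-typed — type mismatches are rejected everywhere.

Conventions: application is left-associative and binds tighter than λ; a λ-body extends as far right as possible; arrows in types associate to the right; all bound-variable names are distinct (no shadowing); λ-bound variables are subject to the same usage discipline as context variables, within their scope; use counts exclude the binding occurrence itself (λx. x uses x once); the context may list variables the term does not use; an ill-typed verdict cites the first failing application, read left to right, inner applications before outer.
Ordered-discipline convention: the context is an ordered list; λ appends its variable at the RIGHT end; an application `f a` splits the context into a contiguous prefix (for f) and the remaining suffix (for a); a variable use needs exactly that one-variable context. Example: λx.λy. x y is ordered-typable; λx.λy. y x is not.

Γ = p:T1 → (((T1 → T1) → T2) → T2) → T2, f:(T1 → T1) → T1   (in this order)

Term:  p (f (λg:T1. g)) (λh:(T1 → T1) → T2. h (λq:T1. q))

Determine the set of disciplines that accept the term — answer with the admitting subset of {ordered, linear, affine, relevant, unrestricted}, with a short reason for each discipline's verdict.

admitted in: ordered, linear, affine, relevant, unrestricted
counts: p: 1, f: 1, g [bound]: 1, h [bound]: 1, q [bound]: 1
uses in reading order: p, f, g, h, q
typing: ✓ — T2
ordered: ✓ — p, f, g, h, q once each; derivable with no W/C/E
linear: ✓ — single use per variable (p, f, g, h, q)
affine: ✓ — at most one use each (p, f, g, h, q)
relevant: ✓ — every one of p, f, g, h, q appears
unrestricted: ✓ — well-typed at T2; no restrictions here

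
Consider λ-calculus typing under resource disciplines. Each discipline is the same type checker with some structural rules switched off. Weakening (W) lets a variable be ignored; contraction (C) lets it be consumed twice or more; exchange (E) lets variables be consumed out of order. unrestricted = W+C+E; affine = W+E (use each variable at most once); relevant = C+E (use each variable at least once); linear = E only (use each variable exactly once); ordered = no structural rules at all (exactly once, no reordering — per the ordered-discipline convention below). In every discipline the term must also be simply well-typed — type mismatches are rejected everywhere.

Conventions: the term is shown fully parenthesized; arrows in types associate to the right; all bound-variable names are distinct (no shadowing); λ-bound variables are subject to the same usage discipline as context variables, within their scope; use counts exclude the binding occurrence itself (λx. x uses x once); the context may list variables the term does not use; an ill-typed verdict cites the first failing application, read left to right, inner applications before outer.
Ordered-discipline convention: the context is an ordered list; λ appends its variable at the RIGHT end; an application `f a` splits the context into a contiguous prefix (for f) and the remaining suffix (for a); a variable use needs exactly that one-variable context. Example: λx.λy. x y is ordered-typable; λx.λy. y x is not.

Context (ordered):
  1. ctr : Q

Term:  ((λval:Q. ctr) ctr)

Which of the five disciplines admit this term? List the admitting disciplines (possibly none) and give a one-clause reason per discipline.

admitting disciplines: unrestricted
variable uses: ctr ×2, val (λ-bound) ×0
use order (left to right): ctr, ctr
typing: well-typed — term : Q
ordered ✗ (uses contraction: ctr ×2; val never used (weakening))
linear ✗ (uses contraction: ctr ×2; val never used (weakening))
affine ✗ (uses contraction: ctr ×2)
relevant ✗ (val never used (weakening))
unrestricted ✓ (typability at Q is all that's needed)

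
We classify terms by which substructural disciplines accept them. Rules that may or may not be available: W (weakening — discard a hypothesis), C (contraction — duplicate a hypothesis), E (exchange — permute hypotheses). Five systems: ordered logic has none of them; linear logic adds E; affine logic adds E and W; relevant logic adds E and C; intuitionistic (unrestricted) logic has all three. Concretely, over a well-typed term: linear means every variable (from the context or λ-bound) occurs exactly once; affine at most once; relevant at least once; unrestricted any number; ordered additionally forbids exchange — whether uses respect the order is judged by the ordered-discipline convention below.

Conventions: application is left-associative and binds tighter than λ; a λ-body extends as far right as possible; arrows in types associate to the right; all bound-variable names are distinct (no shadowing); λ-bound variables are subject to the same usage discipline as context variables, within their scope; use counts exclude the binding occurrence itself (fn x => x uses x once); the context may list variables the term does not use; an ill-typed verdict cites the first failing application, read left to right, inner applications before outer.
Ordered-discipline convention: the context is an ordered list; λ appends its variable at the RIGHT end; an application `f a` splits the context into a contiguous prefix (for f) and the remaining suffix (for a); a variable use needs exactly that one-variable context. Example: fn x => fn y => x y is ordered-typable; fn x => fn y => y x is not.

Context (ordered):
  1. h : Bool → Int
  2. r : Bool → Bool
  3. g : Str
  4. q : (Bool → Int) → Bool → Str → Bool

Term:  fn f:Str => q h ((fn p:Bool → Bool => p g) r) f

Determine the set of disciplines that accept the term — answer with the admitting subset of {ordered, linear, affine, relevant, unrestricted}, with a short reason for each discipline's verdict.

admitted in: none
counts: h: 1×, r: 1×, g: 1×, q: 1×, f (λ-bound): 1×, p (λ-bound): 1×
uses in reading order: q, h, p, g, r, f
typing: ill-typed: a function awaiting Bool gets Str
ordered: ✗, not simply typable
linear: ✗, fails simple typing
affine: ✗, a type mismatch blocks all five
relevant: ✗, the type mismatch rejects it
unrestricted: ✗, not simply typable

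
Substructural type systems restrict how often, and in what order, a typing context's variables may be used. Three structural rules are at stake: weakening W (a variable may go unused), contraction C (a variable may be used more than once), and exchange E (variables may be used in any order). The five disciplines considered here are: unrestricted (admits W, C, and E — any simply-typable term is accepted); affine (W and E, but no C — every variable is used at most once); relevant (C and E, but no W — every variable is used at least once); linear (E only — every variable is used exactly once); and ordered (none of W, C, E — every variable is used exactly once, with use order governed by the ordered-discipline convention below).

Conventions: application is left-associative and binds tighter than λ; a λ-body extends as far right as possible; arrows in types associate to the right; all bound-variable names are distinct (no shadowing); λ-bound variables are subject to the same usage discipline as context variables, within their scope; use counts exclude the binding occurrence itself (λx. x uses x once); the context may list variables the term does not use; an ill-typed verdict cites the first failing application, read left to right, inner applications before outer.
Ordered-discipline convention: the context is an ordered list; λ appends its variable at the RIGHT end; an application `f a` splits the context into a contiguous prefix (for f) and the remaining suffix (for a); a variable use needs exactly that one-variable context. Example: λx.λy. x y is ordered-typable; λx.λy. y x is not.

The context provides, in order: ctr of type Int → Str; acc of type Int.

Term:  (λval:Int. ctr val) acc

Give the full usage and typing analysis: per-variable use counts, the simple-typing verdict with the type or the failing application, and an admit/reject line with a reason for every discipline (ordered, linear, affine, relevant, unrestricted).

counts: ctr=1; acc=1; val [bound]=1
uses in reading order: ctr, val, acc
typing: the term checks, with type Str
ordered ✓ (ctr, acc, val: once each, no exchange needed)
linear ✓ (each of ctr, acc, val used exactly once)
affine ✓ (none of ctr, acc, val used more than once)
relevant ✓ (every one of ctr, acc, val appears)
unrestricted ✓ (type-checks (Str) and nothing is barred)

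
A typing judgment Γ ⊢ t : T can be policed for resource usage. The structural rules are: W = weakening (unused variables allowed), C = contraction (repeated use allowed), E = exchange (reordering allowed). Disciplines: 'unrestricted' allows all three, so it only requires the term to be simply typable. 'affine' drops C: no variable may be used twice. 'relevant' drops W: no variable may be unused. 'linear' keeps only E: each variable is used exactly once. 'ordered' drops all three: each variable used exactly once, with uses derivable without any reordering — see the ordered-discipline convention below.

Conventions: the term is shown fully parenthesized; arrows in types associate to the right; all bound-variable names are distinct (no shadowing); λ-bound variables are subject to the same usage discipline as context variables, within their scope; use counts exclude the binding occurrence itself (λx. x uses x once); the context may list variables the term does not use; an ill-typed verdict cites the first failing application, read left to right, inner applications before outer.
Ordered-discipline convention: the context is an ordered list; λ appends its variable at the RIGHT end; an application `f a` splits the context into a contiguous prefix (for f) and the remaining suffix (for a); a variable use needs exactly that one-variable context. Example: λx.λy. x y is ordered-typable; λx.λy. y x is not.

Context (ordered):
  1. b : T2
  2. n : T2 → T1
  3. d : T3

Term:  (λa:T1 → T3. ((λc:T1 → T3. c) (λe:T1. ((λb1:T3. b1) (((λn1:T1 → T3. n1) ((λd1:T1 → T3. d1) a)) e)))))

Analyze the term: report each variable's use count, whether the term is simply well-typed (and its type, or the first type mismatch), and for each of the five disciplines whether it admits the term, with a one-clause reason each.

variable uses: b: 0; n: 0; d: 0; a (bound): 1; c (bound): 1; e (bound): 1; b1 (bound): 1; n1 (bound): 1; d1 (bound): 1
order of uses: c, b1, n1, d1, a, e
typing: the term checks, with type (T1 → T3) → T1 → T3
ordered ✗ (b, n, d left unused)
linear ✗ (b, n, d left unused)
affine ✓ (none of b, n, d, a, c, e, b1, n1, d1 used more than once)
relevant ✗ (b, n, d left unused)
unrestricted ✓ (simply typable at (T1 → T3) → T1 → T3; W, C, E all held)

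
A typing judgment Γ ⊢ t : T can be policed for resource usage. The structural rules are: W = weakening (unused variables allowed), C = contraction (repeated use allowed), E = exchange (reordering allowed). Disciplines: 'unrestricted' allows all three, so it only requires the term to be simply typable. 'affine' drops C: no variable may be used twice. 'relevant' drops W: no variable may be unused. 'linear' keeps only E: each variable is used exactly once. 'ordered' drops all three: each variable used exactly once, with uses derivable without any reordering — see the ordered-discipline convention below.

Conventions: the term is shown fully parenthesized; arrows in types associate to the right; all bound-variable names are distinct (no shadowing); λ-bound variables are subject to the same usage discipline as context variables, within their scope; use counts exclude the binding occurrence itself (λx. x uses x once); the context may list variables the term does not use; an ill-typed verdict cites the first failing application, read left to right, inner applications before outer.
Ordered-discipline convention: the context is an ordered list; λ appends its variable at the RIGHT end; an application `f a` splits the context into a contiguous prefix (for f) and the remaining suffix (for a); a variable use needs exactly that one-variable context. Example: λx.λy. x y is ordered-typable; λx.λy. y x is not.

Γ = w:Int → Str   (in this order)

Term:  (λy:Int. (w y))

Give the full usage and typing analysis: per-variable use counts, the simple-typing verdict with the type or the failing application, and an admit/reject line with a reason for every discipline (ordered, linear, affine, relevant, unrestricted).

counts: w: 1×; y (λ-bound): 1×
uses in reading order: w, y
typing: the term checks, with type Int → Str
ordered ✓ (w, y: once each, no exchange needed)
linear ✓ (w, y: one use apiece)
affine ✓ (w, y: no repeats, contraction unneeded)
relevant ✓ (at least one use each (w, y))
unrestricted ✓ (typability at Int → Str is all that's needed)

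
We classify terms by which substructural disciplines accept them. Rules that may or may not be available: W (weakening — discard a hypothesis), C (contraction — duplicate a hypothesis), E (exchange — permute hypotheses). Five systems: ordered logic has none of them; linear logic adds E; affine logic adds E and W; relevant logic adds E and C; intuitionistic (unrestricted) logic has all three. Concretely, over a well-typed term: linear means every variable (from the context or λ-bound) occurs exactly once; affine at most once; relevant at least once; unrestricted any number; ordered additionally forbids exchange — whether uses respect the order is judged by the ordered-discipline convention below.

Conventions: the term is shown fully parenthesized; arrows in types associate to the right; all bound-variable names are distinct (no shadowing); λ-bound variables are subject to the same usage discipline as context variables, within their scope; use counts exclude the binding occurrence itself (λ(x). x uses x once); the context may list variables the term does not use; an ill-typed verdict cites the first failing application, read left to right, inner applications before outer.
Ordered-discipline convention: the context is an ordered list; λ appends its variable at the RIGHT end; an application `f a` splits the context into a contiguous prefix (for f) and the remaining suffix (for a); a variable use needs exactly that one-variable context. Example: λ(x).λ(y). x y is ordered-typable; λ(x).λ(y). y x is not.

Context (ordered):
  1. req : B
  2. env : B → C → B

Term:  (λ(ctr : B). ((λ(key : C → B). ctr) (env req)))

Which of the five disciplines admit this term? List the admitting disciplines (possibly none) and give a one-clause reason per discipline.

admitted in: affine, unrestricted
variable uses: req: 1×, env: 1×, ctr (λ-bound): 1×, key (λ-bound): 0×
order of uses: ctr, env, req
typing: ✓ — B → B
ordered ✗ (key left unused)
linear ✗ (key left unused)
affine ✓ (no duplicate uses among req, env, ctr, key)
relevant ✗ (key left unused)
unrestricted ✓ (simply typable at B → B; W, C, E all held)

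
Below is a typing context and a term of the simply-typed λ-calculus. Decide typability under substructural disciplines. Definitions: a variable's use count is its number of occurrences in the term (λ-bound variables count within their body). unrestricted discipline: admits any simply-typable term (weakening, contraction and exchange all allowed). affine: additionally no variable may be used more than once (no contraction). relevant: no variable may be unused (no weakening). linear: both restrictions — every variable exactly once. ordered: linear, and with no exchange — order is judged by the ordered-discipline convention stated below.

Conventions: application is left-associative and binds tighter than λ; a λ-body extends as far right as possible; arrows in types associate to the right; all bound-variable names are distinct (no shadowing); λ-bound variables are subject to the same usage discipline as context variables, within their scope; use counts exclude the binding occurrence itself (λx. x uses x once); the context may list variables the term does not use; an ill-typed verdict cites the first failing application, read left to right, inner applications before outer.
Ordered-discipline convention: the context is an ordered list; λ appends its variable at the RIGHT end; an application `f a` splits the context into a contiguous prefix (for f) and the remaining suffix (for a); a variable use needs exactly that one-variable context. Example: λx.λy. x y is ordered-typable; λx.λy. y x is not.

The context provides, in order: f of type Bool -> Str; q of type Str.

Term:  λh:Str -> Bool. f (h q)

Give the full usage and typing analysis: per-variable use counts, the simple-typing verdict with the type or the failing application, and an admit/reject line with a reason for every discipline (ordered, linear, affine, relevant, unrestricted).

counts: f ×1; q ×1; h [bound] ×1
left-to-right use order: f, h, q
typing: well-typed — term : (Str -> Bool) -> Str
ordered: ✗ — no contiguous prefix/suffix split fits f, h, q
linear: ✓ — each of f, q, h used exactly once
affine: ✓ — no duplicate uses among f, q, h
relevant: ✓ — none of f, q, h goes unused
unrestricted: ✓ — typability at (Str -> Bool) -> Str is all that's needed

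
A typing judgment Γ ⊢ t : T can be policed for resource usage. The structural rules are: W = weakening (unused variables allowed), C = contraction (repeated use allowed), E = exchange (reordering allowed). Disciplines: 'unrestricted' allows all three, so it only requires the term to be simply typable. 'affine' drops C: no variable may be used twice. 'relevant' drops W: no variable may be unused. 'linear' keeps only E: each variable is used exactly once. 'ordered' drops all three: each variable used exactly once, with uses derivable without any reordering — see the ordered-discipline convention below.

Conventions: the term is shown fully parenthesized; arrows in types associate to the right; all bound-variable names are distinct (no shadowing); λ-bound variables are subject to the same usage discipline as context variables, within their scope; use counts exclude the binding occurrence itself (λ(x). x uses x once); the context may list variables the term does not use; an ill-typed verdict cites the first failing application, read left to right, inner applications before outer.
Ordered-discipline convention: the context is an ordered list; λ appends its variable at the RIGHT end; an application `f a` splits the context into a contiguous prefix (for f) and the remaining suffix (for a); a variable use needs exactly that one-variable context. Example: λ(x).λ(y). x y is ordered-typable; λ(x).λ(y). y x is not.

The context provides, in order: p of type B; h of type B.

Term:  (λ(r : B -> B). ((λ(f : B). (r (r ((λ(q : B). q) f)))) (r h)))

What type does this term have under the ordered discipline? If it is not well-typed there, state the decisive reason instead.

not well-typed under ordered — needs contraction — r ×3; p never used (weakening)
usage: p: 0×; h: 1×; r (λ-bound): 3×; f (λ-bound): 1×; q (λ-bound): 1×
order of uses: r, r, q, f, r, h
typing: ✓ — (B -> B) -> B
per-discipline verdicts: ordered ✗ | linear ✗ | affine ✗ | relevant ✗ | unrestricted ✓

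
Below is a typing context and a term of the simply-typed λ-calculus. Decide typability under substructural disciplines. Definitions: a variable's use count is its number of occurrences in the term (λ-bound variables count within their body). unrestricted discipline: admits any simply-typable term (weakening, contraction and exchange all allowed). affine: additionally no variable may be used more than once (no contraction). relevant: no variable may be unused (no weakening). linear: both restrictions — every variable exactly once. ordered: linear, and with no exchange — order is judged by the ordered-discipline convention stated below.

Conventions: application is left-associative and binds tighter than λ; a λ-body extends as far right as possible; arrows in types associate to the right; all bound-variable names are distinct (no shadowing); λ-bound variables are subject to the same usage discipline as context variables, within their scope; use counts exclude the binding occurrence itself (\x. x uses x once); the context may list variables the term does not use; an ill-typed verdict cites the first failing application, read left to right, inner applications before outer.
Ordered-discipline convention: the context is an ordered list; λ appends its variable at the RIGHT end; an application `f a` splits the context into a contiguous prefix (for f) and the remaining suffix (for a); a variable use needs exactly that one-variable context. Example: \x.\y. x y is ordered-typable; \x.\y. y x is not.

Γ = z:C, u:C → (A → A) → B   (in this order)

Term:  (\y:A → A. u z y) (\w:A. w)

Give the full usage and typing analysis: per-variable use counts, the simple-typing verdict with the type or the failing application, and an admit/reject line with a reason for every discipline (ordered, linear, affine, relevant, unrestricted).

counts: z=1; u=1; y [bound]=1; w [bound]=1
use order (left to right): u, z, y, w
typing: well-typed at B
ordered: ✗ — needs exchange: uses follow u, z, y, w
linear: ✓ — z, u, y, w: one use apiece
affine: ✓ — none of z, u, y, w used more than once
relevant: ✓ — every one of z, u, y, w appears
unrestricted: ✓ — well-typed at B; no restrictions here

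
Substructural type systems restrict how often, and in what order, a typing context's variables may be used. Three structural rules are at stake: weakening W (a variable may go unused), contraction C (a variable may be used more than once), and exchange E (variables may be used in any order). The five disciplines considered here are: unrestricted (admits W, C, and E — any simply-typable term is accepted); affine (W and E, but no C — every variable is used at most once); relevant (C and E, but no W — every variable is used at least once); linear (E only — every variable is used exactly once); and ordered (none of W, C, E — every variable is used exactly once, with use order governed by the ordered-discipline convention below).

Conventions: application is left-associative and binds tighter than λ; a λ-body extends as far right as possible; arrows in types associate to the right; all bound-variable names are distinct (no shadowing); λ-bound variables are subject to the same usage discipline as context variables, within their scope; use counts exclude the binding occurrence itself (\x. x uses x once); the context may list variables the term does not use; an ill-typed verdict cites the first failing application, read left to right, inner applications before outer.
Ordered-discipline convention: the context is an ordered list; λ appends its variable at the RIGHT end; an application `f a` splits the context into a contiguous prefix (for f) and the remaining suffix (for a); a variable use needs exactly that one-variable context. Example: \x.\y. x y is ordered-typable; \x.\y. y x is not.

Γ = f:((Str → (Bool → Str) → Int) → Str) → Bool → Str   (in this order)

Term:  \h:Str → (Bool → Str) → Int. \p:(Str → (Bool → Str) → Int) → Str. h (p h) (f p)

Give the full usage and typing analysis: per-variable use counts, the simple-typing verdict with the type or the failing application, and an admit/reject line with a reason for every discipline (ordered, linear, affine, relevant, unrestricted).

usage: f ×1, h (bound) ×2, p (bound) ×2
use order (left to right): h, p, h, f, p
typing: the term checks, with type (Str → (Bool → Str) → Int) → ((Str → (Bool → Str) → Int) → Str) → Int
ordered: ✗ — needs contraction — h ×2, p ×2
linear: ✗ — needs contraction — h ×2, p ×2
affine: ✗ — needs contraction — h ×2, p ×2
relevant: ✓ — none of f, h, p goes unused
unrestricted: ✓ — typability at (Str → (Bool → Str) → Int) → ((Str → (Bool → Str) → Int) → Str) → Int is all that's needed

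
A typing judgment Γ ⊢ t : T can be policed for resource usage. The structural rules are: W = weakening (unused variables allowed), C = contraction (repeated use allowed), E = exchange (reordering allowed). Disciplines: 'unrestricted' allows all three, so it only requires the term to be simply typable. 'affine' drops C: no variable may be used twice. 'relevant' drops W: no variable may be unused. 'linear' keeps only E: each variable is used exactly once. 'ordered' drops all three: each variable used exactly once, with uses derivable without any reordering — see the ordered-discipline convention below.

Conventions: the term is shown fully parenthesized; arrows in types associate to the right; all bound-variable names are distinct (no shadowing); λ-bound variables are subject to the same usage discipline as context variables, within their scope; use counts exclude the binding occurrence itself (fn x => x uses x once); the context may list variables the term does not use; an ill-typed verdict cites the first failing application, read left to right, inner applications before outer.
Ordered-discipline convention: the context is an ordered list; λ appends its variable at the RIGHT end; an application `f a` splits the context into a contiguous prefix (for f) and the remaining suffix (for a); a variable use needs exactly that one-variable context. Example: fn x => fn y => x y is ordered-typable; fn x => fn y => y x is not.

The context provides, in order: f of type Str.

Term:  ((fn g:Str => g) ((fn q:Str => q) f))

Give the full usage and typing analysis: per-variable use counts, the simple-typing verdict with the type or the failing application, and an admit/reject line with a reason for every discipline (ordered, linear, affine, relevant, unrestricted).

variable uses: f: 1, g (λ-bound): 1, q (λ-bound): 1
order of uses: g, q, f
typing: ✓ — Str
ordered: ✓ — single-use (f, g, q), ordered derivation ok
linear: ✓ — f, g, q: one use apiece
affine: ✓ — none of f, g, q used more than once
relevant: ✓ — every one of f, g, q appears
unrestricted: ✓ — type-checks (Str) and nothing is barred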